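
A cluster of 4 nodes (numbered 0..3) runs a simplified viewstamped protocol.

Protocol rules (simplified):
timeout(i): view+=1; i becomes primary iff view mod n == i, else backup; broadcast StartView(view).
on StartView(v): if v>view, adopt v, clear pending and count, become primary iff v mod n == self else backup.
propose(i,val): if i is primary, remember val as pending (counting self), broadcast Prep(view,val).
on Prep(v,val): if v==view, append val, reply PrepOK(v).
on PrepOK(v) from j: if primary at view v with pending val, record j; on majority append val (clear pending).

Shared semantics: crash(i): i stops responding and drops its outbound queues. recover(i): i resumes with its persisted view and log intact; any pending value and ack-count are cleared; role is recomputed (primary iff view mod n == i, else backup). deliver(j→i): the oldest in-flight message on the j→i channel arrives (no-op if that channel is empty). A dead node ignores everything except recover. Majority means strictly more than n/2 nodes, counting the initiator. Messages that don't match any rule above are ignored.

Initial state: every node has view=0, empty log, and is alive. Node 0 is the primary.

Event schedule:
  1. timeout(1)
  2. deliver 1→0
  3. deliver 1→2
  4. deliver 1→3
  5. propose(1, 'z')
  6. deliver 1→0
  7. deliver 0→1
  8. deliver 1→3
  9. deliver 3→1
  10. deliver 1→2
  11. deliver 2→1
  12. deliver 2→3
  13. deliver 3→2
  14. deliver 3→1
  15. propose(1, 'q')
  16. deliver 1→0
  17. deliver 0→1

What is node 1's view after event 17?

step 1 timeout(1): 1={prim,v=1,log=-}
step 2 deliver 1→0: 0={back,v=1,log=-}
step 3 deliver 1→2: 2={back,v=1,log=-}
step 4 deliver 1→3: 3={back,v=1,log=-}
step 5 propose(1,'z'): —
step 6 deliver 1→0: 0={back,v=1,log=z}
step 7 deliver 0→1: —
step 8 deliver 1→3: 3={back,v=1,log=z}
step 9 deliver 3→1: 1={prim,v=1,log=z}
step 10 deliver 1→2: 2={back,v=1,log=z}
step 11 deliver 2→1: —
step 12 deliver 2→3: —
step 13 deliver 3→2: —
step 14 deliver 3→1: —
step 15 propose(1,'q'): —
step 16 deliver 1→0: 0={back,v=1,log=z,q}
step 17 deliver 0→1: —

1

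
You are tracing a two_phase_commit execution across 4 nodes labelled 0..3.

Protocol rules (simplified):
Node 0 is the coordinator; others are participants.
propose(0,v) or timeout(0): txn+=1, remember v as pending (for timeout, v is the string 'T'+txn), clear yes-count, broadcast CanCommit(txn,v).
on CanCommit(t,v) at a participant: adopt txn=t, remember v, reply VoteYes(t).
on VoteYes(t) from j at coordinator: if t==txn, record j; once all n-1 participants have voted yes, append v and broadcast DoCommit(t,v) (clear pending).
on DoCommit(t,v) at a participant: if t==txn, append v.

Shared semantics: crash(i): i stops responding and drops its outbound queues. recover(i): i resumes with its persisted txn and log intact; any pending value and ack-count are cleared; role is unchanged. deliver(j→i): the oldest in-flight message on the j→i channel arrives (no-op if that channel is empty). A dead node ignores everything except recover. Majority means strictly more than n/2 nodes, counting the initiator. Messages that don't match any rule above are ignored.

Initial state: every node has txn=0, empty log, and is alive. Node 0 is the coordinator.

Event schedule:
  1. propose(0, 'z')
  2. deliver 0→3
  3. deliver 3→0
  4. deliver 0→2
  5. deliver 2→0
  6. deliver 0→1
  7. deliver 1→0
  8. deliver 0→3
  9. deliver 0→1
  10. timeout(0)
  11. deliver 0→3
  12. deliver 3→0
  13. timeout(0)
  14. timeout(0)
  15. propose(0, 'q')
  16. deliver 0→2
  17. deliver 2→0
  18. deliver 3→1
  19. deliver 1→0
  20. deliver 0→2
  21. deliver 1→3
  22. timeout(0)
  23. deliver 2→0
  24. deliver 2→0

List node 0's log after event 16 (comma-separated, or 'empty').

z

e1 propose(0,'z'): 0[coor,t=1,-]
e2 deliver 0→3: 3[part,t=1,-]
e3 deliver 3→0: ·
e4 deliver 0→2: 2[part,t=1,-]
e5 deliver 2→0: ·
e6 deliver 0→1: 1[part,t=1,-]
e7 deliver 1→0: 0[coor,t=1,z]
e8 deliver 0→3: 3[part,t=1,z]
e9 deliver 0→1: 1[part,t=1,z]
e10 timeout(0): 0[coor,t=2,z]
e11 deliver 0→3: 3[part,t=2,z]
e12 deliver 3→0: ·
e13 timeout(0): 0[coor,t=3,z]
e14 timeout(0): 0[coor,t=4,z]
e15 propose(0,'q'): 0[coor,t=5,z]
e16 deliver 0→2: 2[part,t=1,z]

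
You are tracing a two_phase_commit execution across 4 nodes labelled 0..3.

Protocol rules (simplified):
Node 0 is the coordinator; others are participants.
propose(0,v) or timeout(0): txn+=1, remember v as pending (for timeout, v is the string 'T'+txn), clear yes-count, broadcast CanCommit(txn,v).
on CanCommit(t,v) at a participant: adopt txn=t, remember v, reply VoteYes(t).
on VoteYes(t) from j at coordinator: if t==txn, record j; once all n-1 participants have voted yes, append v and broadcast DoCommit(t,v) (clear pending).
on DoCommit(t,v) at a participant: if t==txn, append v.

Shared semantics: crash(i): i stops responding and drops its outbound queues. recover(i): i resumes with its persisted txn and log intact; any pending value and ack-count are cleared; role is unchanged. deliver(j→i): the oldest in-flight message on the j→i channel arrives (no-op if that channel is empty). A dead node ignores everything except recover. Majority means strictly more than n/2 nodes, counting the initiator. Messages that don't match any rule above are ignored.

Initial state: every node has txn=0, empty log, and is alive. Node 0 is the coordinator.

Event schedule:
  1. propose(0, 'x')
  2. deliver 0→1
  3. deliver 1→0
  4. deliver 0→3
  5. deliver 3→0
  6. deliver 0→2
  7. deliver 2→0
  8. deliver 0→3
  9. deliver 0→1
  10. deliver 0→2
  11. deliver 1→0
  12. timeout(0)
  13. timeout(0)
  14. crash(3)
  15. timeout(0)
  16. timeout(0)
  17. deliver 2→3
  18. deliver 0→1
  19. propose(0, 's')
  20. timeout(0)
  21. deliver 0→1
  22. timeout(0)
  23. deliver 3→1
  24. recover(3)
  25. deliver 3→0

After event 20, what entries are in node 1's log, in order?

x

step 1 propose(0,'x'): 0={coor,t=1,log=-}
step 2 deliver 0→1: 1={part,t=1,log=-}
step 3 deliver 1→0: —
step 4 deliver 0→3: 3={part,t=1,log=-}
step 5 deliver 3→0: —
step 6 deliver 0→2: 2={part,t=1,log=-}
step 7 deliver 2→0: 0={coor,t=1,log=x}
step 8 deliver 0→3: 3={part,t=1,log=x}
step 9 deliver 0→1: 1={part,t=1,log=x}
step 10 deliver 0→2: 2={part,t=1,log=x}
step 11 deliver 1→0: —
step 12 timeout(0): 0={coor,t=2,log=x}
step 13 timeout(0): 0={coor,t=3,log=x}
step 14 crash(3): 3={✗part,t=1,log=x}
step 15 timeout(0): 0={coor,t=4,log=x}
step 16 timeout(0): 0={coor,t=5,log=x}
step 17 deliver 2→3: —
step 18 deliver 0→1: 1={part,t=2,log=x}
step 19 propose(0,'s'): 0={coor,t=6,log=x}
step 20 timeout(0): 0={coor,t=7,log=x}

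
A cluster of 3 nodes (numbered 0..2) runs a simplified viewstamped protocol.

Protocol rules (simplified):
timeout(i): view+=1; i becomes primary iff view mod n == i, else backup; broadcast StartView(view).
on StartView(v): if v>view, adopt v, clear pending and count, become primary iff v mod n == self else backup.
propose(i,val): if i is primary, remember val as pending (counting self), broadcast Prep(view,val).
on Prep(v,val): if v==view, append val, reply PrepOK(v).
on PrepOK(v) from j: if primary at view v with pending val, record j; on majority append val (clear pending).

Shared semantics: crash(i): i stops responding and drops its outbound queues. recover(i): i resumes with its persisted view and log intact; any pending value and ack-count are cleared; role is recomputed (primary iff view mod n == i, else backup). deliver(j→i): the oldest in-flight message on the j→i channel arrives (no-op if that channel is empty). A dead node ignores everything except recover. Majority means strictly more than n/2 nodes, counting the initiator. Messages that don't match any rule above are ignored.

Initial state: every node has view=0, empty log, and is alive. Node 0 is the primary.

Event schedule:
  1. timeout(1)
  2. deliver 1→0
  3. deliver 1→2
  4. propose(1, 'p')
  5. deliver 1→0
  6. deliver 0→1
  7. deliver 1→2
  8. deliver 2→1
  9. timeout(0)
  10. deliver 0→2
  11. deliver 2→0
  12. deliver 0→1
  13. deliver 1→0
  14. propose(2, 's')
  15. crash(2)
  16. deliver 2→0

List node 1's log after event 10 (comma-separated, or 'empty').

after 1 — timeout(1): n1:prim/v1/[-]
after 2 — deliver 1→0: n0:back/v1/[-]
after 3 — deliver 1→2: n2:back/v1/[-]
after 4 — propose(1,'p'): ·
after 5 — deliver 1→0: n0:back/v1/[p]
after 6 — deliver 0→1: n1:prim/v1/[p]
after 7 — deliver 1→2: n2:back/v1/[p]
after 8 — deliver 2→1: ·
after 9 — timeout(0): n0:back/v2/[p]
after 10 — deliver 0→2: n2:prim/v2/[p]

p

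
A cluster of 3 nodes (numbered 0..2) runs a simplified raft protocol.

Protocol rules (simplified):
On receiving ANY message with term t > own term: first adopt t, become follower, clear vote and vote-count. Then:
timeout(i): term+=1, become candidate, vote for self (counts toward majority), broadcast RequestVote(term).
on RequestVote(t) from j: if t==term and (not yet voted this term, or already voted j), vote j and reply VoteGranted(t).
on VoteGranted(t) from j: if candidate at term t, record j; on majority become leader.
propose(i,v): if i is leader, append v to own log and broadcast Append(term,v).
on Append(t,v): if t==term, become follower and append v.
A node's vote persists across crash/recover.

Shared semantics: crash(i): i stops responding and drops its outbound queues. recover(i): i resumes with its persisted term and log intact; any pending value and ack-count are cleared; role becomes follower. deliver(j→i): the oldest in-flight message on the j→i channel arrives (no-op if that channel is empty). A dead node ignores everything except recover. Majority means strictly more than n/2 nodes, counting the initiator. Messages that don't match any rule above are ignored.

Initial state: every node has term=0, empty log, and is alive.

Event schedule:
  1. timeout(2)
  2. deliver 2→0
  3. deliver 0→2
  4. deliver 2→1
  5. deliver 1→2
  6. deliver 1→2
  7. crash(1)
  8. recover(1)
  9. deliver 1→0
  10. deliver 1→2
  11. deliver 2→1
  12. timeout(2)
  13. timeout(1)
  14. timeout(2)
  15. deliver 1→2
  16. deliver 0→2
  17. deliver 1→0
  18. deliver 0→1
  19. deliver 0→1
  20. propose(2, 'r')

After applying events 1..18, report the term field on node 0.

step 1 timeout(2): 2={cand,t=1,log=-}
step 2 deliver 2→0: 0={foll,t=1,log=-}
step 3 deliver 0→2: 2={lead,t=1,log=-}
step 4 deliver 2→1: 1={foll,t=1,log=-}
step 5 deliver 1→2: —
step 6 deliver 1→2: —
step 7 crash(1): 1={✗foll,t=1,log=-}
step 8 recover(1): 1={foll,t=1,log=-}
step 9 deliver 1→0: —
step 10 deliver 1→2: —
step 11 deliver 2→1: —
step 12 timeout(2): 2={cand,t=2,log=-}
step 13 timeout(1): 1={cand,t=2,log=-}
step 14 timeout(2): 2={cand,t=3,log=-}
step 15 deliver 1→2: —
step 16 deliver 0→2: —
step 17 deliver 1→0: 0={foll,t=2,log=-}
step 18 deliver 0→1: 1={lead,t=2,log=-}

2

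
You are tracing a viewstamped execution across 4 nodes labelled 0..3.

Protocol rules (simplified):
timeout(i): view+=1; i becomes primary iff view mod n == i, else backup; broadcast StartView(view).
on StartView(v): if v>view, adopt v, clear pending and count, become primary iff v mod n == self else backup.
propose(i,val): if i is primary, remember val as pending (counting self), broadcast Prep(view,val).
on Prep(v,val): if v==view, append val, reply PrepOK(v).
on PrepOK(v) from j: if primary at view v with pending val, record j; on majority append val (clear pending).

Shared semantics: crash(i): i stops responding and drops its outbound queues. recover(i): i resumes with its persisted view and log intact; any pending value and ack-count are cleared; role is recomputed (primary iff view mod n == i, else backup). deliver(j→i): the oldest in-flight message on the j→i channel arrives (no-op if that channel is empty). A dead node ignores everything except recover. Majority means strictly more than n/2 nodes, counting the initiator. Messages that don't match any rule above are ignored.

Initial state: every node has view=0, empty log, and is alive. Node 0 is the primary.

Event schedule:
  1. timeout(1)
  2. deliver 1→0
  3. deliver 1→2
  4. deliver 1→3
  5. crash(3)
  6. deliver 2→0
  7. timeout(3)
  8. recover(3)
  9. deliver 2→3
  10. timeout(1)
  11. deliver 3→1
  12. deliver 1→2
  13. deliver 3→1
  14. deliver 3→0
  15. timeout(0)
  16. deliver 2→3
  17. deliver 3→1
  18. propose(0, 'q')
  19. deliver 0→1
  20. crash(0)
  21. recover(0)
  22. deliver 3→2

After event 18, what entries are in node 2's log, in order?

empty

[1] timeout(1) → N1(prim v1 [-])
[2] deliver 1→0 → N0(back v1 [-])
[3] deliver 1→2 → N2(back v1 [-])
[4] deliver 1→3 → N3(back v1 [-])
[5] crash(3) → N3(✗back v1 [-])
[6] deliver 2→0 → ∅
[7] timeout(3) → ∅
[8] recover(3) → N3(back v1 [-])
[9] deliver 2→3 → ∅
[10] timeout(1) → N1(back v2 [-])
[11] deliver 3→1 → ∅
[12] deliver 1→2 → N2(prim v2 [-])
[13] deliver 3→1 → ∅
[14] deliver 3→0 → ∅
[15] timeout(0) → N0(back v2 [-])
[16] deliver 2→3 → ∅
[17] deliver 3→1 → ∅
[18] propose(0,'q') → ∅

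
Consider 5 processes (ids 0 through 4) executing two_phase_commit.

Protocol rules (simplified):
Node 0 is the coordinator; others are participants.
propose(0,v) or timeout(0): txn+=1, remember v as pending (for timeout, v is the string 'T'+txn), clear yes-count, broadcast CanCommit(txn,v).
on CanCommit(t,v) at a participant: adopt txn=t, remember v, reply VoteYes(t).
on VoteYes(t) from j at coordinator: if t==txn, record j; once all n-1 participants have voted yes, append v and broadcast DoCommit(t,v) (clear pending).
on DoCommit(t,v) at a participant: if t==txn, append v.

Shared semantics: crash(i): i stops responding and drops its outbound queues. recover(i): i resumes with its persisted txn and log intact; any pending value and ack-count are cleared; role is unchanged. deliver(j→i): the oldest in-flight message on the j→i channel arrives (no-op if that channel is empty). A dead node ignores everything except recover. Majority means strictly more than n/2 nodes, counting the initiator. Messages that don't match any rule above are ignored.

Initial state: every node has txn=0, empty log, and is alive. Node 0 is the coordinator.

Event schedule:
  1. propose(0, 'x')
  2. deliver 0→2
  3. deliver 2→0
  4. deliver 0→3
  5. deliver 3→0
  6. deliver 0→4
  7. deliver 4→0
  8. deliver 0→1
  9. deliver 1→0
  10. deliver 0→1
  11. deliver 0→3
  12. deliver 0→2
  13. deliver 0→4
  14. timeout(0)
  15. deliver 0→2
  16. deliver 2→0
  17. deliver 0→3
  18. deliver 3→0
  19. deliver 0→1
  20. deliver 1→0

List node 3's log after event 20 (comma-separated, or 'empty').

step 1 propose(0,'x'): 0={coor,t=1,log=-}
step 2 deliver 0→2: 2={part,t=1,log=-}
step 3 deliver 2→0: —
step 4 deliver 0→3: 3={part,t=1,log=-}
step 5 deliver 3→0: —
step 6 deliver 0→4: 4={part,t=1,log=-}
step 7 deliver 4→0: —
step 8 deliver 0→1: 1={part,t=1,log=-}
step 9 deliver 1→0: 0={coor,t=1,log=x}
step 10 deliver 0→1: 1={part,t=1,log=x}
step 11 deliver 0→3: 3={part,t=1,log=x}
step 12 deliver 0→2: 2={part,t=1,log=x}
step 13 deliver 0→4: 4={part,t=1,log=x}
step 14 timeout(0): 0={coor,t=2,log=x}
step 15 deliver 0→2: 2={part,t=2,log=x}
step 16 deliver 2→0: —
step 17 deliver 0→3: 3={part,t=2,log=x}
step 18 deliver 3→0: —
step 19 deliver 0→1: 1={part,t=2,log=x}
step 20 deliver 1→0: —

x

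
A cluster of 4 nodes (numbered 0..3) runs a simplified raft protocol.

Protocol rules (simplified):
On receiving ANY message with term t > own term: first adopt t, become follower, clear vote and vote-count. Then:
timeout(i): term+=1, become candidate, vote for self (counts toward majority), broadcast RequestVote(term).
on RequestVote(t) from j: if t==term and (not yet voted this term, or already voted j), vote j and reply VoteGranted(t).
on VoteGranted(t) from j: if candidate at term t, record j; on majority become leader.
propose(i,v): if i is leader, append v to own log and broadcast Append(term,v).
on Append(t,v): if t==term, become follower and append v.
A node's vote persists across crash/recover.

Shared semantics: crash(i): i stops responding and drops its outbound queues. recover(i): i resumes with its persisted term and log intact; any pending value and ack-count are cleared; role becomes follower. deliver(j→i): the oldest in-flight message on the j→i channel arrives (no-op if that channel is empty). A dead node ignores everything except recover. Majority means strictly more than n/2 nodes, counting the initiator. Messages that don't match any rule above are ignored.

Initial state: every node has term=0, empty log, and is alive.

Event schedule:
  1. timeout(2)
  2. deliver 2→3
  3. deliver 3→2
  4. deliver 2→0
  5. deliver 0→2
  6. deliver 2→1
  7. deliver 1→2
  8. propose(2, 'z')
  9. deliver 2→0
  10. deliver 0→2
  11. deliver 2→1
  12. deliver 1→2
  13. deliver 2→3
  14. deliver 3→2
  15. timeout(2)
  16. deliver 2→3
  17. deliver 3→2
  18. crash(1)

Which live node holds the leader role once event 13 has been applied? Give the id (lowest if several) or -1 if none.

[1] timeout(2) → N2(cand t1 [-])
[2] deliver 2→3 → N3(foll t1 [-])
[3] deliver 3→2 → ∅
[4] deliver 2→0 → N0(foll t1 [-])
[5] deliver 0→2 → N2(lead t1 [-])
[6] deliver 2→1 → N1(foll t1 [-])
[7] deliver 1→2 → ∅
[8] propose(2,'z') → N2(lead t1 [z])
[9] deliver 2→0 → N0(foll t1 [z])
[10] deliver 0→2 → ∅
[11] deliver 2→1 → N1(foll t1 [z])
[12] deliver 1→2 → ∅
[13] deliver 2→3 → N3(foll t1 [z])

2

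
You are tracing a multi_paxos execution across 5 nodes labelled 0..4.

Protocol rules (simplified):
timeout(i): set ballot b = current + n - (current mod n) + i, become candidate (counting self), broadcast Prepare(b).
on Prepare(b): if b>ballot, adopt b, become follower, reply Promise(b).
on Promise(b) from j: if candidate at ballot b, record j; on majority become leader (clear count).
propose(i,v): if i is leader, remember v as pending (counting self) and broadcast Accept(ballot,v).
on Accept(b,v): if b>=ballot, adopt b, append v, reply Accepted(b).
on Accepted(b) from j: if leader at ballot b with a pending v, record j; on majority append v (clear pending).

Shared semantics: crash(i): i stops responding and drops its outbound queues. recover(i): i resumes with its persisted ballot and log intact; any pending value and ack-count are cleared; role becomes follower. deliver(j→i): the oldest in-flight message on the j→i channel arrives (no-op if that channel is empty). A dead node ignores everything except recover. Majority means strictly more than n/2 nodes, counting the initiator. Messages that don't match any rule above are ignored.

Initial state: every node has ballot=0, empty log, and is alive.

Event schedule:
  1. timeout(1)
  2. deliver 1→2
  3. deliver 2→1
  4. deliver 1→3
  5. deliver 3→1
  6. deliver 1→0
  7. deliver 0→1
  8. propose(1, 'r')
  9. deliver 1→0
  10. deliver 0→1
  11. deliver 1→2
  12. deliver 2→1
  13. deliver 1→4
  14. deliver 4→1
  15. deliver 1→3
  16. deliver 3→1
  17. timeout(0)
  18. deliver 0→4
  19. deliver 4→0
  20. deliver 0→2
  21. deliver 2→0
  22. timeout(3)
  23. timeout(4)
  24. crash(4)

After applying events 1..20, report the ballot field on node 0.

10

[1] timeout(1) → N1(cand b6 [-])
[2] deliver 1→2 → N2(foll b6 [-])
[3] deliver 2→1 → ∅
[4] deliver 1→3 → N3(foll b6 [-])
[5] deliver 3→1 → N1(lead b6 [-])
[6] deliver 1→0 → N0(foll b6 [-])
[7] deliver 0→1 → ∅
[8] propose(1,'r') → ∅
[9] deliver 1→0 → N0(foll b6 [r])
[10] deliver 0→1 → ∅
[11] deliver 1→2 → N2(foll b6 [r])
[12] deliver 2→1 → N1(lead b6 [r])
[13] deliver 1→4 → N4(foll b6 [-])
[14] deliver 4→1 → ∅
[15] deliver 1→3 → N3(foll b6 [r])
[16] deliver 3→1 → ∅
[17] timeout(0) → N0(cand b10 [r])
[18] deliver 0→4 → N4(foll b10 [-])
[19] deliver 4→0 → ∅
[20] deliver 0→2 → N2(foll b10 [r])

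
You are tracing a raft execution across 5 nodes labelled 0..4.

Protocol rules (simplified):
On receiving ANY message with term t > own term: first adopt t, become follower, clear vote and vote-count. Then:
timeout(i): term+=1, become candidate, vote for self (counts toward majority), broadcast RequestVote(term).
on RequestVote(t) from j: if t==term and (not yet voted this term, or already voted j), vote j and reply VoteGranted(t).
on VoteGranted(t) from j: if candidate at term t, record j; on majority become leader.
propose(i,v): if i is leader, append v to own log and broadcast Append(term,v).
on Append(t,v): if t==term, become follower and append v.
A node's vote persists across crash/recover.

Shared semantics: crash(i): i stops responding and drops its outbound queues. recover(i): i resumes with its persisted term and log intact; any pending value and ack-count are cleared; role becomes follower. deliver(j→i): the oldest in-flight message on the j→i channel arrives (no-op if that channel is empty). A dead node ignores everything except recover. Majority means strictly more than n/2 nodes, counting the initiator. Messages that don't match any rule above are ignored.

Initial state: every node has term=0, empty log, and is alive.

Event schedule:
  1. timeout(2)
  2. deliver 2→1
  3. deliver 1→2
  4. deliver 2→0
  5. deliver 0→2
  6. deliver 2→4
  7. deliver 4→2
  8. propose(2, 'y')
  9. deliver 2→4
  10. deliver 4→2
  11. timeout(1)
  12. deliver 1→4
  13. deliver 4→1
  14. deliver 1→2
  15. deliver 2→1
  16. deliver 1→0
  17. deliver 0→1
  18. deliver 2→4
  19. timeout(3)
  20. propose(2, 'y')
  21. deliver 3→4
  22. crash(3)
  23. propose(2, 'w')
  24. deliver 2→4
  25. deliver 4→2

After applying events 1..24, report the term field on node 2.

2

e1 timeout(2): 2[cand,t=1,-]
e2 deliver 2→1: 1[foll,t=1,-]
e3 deliver 1→2: ·
e4 deliver 2→0: 0[foll,t=1,-]
e5 deliver 0→2: 2[lead,t=1,-]
e6 deliver 2→4: 4[foll,t=1,-]
e7 deliver 4→2: ·
e8 propose(2,'y'): 2[lead,t=1,y]
e9 deliver 2→4: 4[foll,t=1,y]
e10 deliver 4→2: ·
e11 timeout(1): 1[cand,t=2,-]
e12 deliver 1→4: 4[foll,t=2,y]
e13 deliver 4→1: ·
e14 deliver 1→2: 2[foll,t=2,y]
e15 deliver 2→1: ·
e16 deliver 1→0: 0[foll,t=2,-]
e17 deliver 0→1: 1[lead,t=2,-]
e18 deliver 2→4: ·
e19 timeout(3): 3[cand,t=1,-]
e20 propose(2,'y'): ·
e21 deliver 3→4: ·
e22 crash(3): 3[✗cand,t=1,-]
e23 propose(2,'w'): ·
e24 deliver 2→4: ·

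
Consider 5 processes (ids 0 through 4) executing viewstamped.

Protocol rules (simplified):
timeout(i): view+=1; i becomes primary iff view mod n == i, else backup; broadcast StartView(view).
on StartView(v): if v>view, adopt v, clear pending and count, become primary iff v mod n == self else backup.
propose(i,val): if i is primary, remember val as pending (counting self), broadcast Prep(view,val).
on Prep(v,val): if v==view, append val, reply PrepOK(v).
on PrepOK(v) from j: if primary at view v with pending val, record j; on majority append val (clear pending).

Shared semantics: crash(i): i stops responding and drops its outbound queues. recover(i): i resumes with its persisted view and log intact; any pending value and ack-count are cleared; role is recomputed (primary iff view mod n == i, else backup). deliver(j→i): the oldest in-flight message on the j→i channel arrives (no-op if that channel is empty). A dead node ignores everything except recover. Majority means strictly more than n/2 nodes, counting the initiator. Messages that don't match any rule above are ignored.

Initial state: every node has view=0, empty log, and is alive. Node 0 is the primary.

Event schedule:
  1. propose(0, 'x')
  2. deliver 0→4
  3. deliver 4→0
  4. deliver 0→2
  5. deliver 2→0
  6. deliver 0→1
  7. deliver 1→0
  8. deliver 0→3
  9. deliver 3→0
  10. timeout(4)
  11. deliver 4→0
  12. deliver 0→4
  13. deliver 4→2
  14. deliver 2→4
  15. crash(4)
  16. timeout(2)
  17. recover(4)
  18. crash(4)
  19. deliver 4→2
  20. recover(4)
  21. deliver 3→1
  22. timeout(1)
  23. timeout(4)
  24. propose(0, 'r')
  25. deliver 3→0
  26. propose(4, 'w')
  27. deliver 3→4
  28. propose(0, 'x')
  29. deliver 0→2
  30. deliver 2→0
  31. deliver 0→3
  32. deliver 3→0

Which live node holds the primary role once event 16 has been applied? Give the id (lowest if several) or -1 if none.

2

after 1 — propose(0,'x'): ·
after 2 — deliver 0→4: n4:back/v0/[x]
after 3 — deliver 4→0: ·
after 4 — deliver 0→2: n2:back/v0/[x]
after 5 — deliver 2→0: n0:prim/v0/[x]
after 6 — deliver 0→1: n1:back/v0/[x]
after 7 — deliver 1→0: ·
after 8 — deliver 0→3: n3:back/v0/[x]
after 9 — deliver 3→0: ·
after 10 — timeout(4): n4:back/v1/[x]
after 11 — deliver 4→0: n0:back/v1/[x]
after 12 — deliver 0→4: ·
after 13 — deliver 4→2: n2:back/v1/[x]
after 14 — deliver 2→4: ·
after 15 — crash(4): n4:✗back/v1/[x]
after 16 — timeout(2): n2:prim/v2/[x]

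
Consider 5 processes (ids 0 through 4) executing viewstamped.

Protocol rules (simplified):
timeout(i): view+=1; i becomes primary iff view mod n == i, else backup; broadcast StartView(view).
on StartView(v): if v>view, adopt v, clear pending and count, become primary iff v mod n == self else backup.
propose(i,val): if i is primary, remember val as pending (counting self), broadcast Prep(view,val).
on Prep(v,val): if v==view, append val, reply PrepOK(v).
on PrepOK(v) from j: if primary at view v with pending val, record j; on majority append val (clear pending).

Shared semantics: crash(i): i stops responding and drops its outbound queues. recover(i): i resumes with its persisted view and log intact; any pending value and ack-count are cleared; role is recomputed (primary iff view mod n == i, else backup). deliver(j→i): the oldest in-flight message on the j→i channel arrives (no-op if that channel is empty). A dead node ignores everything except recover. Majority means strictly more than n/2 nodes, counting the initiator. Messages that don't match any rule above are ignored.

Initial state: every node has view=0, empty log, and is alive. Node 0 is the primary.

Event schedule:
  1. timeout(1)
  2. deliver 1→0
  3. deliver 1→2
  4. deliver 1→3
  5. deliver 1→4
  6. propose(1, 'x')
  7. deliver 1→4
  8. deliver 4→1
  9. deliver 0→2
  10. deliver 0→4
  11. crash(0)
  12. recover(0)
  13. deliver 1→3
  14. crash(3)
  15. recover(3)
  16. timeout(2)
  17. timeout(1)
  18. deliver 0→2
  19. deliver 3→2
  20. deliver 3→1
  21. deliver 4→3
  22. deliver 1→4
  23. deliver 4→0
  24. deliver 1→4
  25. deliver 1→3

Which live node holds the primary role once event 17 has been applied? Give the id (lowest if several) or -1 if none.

2

e1 timeout(1): 1[prim,v=1,-]
e2 deliver 1→0: 0[back,v=1,-]
e3 deliver 1→2: 2[back,v=1,-]
e4 deliver 1→3: 3[back,v=1,-]
e5 deliver 1→4: 4[back,v=1,-]
e6 propose(1,'x'): ·
e7 deliver 1→4: 4[back,v=1,x]
e8 deliver 4→1: ·
e9 deliver 0→2: ·
e10 deliver 0→4: ·
e11 crash(0): 0[✗back,v=1,-]
e12 recover(0): 0[back,v=1,-]
e13 deliver 1→3: 3[back,v=1,x]
e14 crash(3): 3[✗back,v=1,x]
e15 recover(3): 3[back,v=1,x]
e16 timeout(2): 2[prim,v=2,-]
e17 timeout(1): 1[back,v=2,-]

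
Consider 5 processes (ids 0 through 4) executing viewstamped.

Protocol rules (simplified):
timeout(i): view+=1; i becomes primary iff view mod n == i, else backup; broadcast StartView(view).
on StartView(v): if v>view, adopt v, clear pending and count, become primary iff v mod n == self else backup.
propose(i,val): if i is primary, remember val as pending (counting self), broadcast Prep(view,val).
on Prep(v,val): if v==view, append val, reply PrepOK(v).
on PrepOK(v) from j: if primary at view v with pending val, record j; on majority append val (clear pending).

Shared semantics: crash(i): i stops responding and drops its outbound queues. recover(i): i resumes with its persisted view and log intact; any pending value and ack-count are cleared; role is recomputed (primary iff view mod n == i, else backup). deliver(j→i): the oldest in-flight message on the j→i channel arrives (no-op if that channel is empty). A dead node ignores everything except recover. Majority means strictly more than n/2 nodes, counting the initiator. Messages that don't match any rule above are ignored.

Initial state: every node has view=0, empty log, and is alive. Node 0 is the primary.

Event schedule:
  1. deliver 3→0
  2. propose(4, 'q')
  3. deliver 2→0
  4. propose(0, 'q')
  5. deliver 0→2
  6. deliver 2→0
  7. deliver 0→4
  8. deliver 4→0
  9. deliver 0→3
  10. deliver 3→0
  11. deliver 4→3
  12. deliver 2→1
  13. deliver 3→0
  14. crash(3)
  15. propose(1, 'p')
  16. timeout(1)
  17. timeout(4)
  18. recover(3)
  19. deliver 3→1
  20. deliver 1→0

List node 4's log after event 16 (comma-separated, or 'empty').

q

step 1 deliver 3→0: —
step 2 propose(4,'q'): —
step 3 deliver 2→0: —
step 4 propose(0,'q'): —
step 5 deliver 0→2: 2={back,v=0,log=q}
step 6 deliver 2→0: —
step 7 deliver 0→4: 4={back,v=0,log=q}
step 8 deliver 4→0: 0={prim,v=0,log=q}
step 9 deliver 0→3: 3={back,v=0,log=q}
step 10 deliver 3→0: —
step 11 deliver 4→3: —
step 12 deliver 2→1: —
step 13 deliver 3→0: —
step 14 crash(3): 3={✗back,v=0,log=q}
step 15 propose(1,'p'): —
step 16 timeout(1): 1={prim,v=1,log=-}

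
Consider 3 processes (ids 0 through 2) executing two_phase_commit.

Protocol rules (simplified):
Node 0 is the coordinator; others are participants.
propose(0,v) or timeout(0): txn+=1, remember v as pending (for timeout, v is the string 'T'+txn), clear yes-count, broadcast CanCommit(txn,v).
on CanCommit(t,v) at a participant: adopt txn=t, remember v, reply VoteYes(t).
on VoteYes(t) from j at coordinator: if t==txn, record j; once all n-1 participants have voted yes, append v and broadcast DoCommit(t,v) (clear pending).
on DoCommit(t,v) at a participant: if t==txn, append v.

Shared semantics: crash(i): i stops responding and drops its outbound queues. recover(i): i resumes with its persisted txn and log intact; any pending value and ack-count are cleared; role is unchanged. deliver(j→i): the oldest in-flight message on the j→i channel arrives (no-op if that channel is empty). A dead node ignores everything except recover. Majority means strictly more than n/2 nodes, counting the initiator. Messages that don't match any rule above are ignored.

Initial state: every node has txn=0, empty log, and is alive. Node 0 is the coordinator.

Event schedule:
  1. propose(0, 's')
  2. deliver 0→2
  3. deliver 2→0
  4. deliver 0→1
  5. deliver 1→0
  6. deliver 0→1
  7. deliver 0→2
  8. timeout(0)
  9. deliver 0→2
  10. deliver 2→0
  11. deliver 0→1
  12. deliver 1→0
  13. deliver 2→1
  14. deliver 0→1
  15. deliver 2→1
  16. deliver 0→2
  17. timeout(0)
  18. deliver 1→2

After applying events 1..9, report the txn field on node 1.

1. propose(0,'s'):  <0:coor t1 ->
2. deliver 0→2:  <2:part t1 ->
3. deliver 2→0:  nop
4. deliver 0→1:  <1:part t1 ->
5. deliver 1→0:  <0:coor t1 s>
6. deliver 0→1:  <1:part t1 s>
7. deliver 0→2:  <2:part t1 s>
8. timeout(0):  <0:coor t2 s>
9. deliver 0→2:  <2:part t2 s>

1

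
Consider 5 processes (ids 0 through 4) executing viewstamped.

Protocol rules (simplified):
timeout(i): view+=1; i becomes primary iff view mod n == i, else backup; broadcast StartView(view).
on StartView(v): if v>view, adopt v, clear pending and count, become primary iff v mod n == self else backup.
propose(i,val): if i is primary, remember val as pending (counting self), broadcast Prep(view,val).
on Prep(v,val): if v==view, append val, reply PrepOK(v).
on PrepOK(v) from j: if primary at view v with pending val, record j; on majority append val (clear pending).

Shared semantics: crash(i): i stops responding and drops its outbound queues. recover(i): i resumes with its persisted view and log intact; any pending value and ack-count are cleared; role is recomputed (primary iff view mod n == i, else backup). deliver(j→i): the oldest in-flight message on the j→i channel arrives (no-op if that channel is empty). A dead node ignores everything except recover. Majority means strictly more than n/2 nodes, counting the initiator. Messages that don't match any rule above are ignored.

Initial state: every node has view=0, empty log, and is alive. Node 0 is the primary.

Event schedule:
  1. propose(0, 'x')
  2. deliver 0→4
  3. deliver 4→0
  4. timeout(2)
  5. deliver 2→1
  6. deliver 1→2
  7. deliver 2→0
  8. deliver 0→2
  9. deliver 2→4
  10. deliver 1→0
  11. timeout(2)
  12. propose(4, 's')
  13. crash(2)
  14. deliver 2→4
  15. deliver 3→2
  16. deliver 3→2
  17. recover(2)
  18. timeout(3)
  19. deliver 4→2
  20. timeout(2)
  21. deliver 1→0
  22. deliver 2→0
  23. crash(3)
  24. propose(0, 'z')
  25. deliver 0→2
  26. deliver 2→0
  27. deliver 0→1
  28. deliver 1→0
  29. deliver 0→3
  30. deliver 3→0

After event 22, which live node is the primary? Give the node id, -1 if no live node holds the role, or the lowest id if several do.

1

after 1 — propose(0,'x'): ·
after 2 — deliver 0→4: n4:back/v0/[x]
after 3 — deliver 4→0: ·
after 4 — timeout(2): n2:back/v1/[-]
after 5 — deliver 2→1: n1:prim/v1/[-]
after 6 — deliver 1→2: ·
after 7 — deliver 2→0: n0:back/v1/[-]
after 8 — deliver 0→2: ·
after 9 — deliver 2→4: n4:back/v1/[x]
after 10 — deliver 1→0: ·
after 11 — timeout(2): n2:prim/v2/[-]
after 12 — propose(4,'s'): ·
after 13 — crash(2): n2:✗prim/v2/[-]
after 14 — deliver 2→4: ·
after 15 — deliver 3→2: ·
after 16 — deliver 3→2: ·
after 17 — recover(2): n2:prim/v2/[-]
after 18 — timeout(3): n3:back/v1/[-]
after 19 — deliver 4→2: ·
after 20 — timeout(2): n2:back/v3/[-]
after 21 — deliver 1→0: ·
after 22 — deliver 2→0: n0:back/v3/[-]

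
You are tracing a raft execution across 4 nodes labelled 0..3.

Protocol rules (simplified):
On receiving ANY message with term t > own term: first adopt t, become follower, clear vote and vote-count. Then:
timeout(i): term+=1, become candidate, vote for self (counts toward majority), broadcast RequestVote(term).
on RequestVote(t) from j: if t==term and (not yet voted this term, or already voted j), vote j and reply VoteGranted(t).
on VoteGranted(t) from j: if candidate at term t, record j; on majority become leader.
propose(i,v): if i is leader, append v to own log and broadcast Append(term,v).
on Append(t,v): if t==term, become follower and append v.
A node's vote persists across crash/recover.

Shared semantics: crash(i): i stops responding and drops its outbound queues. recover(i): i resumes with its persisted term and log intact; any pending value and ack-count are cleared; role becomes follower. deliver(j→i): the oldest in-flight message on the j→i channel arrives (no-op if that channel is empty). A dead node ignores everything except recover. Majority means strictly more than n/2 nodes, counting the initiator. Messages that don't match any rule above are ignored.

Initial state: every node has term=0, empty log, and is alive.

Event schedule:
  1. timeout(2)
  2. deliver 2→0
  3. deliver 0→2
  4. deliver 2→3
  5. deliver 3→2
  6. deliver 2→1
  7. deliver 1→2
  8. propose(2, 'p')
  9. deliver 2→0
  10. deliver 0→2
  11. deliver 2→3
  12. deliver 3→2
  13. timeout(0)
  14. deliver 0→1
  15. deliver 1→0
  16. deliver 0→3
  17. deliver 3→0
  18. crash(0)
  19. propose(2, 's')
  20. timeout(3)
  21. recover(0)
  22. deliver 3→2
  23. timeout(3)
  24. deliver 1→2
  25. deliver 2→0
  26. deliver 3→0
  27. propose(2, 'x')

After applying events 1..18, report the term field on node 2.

after 1 — timeout(2): n2:cand/t1/[-]
after 2 — deliver 2→0: n0:foll/t1/[-]
after 3 — deliver 0→2: ·
after 4 — deliver 2→3: n3:foll/t1/[-]
after 5 — deliver 3→2: n2:lead/t1/[-]
after 6 — deliver 2→1: n1:foll/t1/[-]
after 7 — deliver 1→2: ·
after 8 — propose(2,'p'): n2:lead/t1/[p]
after 9 — deliver 2→0: n0:foll/t1/[p]
after 10 — deliver 0→2: ·
after 11 — deliver 2→3: n3:foll/t1/[p]
after 12 — deliver 3→2: ·
after 13 — timeout(0): n0:cand/t2/[p]
after 14 — deliver 0→1: n1:foll/t2/[-]
after 15 — deliver 1→0: ·
after 16 — deliver 0→3: n3:foll/t2/[p]
after 17 — deliver 3→0: n0:lead/t2/[p]
after 18 — crash(0): n0:✗lead/t2/[p]

1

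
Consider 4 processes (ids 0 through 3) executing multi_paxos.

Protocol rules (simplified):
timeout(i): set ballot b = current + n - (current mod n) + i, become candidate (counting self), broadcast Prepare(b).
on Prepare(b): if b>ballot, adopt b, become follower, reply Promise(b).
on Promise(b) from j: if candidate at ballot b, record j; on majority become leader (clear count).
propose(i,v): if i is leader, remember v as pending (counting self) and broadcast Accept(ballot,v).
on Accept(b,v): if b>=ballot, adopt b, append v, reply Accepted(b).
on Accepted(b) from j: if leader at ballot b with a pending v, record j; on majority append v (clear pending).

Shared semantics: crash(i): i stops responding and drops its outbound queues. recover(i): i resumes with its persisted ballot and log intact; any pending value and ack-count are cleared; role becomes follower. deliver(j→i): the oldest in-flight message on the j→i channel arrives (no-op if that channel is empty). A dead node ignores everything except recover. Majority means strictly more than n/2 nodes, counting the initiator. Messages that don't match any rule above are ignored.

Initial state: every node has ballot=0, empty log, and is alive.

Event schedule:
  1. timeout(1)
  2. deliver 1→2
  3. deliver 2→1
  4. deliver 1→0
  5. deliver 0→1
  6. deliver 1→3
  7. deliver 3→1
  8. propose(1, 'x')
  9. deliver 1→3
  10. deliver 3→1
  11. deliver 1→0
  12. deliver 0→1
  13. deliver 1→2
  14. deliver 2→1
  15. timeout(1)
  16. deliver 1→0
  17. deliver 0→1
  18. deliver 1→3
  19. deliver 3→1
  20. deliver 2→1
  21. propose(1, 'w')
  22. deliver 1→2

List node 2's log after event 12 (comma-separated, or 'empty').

empty

1. timeout(1):  <1:cand b5 ->
2. deliver 1→2:  <2:foll b5 ->
3. deliver 2→1:  nop
4. deliver 1→0:  <0:foll b5 ->
5. deliver 0→1:  <1:lead b5 ->
6. deliver 1→3:  <3:foll b5 ->
7. deliver 3→1:  nop
8. propose(1,'x'):  nop
9. deliver 1→3:  <3:foll b5 x>
10. deliver 3→1:  nop
11. deliver 1→0:  <0:foll b5 x>
12. deliver 0→1:  <1:lead b5 x>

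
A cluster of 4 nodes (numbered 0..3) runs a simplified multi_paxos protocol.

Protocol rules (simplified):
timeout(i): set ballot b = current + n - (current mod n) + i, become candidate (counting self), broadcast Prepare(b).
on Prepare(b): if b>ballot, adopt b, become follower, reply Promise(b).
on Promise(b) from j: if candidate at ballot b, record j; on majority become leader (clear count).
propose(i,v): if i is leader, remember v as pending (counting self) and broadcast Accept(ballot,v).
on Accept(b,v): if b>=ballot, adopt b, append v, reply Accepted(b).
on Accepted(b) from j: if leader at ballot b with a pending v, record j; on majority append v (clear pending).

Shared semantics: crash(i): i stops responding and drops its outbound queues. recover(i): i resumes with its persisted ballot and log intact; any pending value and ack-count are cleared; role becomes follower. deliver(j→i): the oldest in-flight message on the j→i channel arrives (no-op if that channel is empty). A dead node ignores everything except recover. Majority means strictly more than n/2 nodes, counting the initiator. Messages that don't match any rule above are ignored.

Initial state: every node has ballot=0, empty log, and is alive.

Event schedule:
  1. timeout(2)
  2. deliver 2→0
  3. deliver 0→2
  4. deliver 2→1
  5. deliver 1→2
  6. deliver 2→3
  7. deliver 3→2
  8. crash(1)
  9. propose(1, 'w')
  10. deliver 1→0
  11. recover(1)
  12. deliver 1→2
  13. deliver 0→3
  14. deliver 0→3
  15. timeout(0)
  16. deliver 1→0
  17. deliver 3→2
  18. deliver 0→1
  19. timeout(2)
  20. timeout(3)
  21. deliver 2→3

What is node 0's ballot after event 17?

8

e1 timeout(2): 2[cand,b=6,-]
e2 deliver 2→0: 0[foll,b=6,-]
e3 deliver 0→2: ·
e4 deliver 2→1: 1[foll,b=6,-]
e5 deliver 1→2: 2[lead,b=6,-]
e6 deliver 2→3: 3[foll,b=6,-]
e7 deliver 3→2: ·
e8 crash(1): 1[✗foll,b=6,-]
e9 propose(1,'w'): ·
e10 deliver 1→0: ·
e11 recover(1): 1[foll,b=6,-]
e12 deliver 1→2: ·
e13 deliver 0→3: ·
e14 deliver 0→3: ·
e15 timeout(0): 0[cand,b=8,-]
e16 deliver 1→0: ·
e17 deliver 3→2: ·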